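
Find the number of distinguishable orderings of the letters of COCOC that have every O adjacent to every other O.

4

Treat the 2 copies of O as a single block. The multiset to arrange is then {OO, C, C, C}, 4 items in all.
That gives (4)!/(3!) = 4 arrangements.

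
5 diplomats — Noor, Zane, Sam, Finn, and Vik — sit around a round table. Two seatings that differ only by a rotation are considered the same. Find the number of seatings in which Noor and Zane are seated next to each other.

Treat {Noor, Zane} as one unit (2 internal orders) and seat the resulting 4 units around the table: (3)! circular arrangements.
So 2 × (3)! = 2 × 6 = 12.

12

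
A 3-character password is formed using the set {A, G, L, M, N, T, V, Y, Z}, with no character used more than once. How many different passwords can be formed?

Choose and order 3 of the 9 symbols: the first character has 9 options, the next 8, then 7.
That product is 9 × 8 × 7 = 504.

504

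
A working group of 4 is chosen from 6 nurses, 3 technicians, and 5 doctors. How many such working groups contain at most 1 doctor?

546

Split by how many doctors are chosen (0 through 1).
Sum: C(5,0)·C(9,4) + C(5,1)·C(9,3) = 126 + 420 = 546.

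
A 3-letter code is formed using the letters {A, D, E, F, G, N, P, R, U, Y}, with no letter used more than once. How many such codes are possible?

720

With no repetition, fill the 3 letters in order: 10 choices, then 9, down to 8.
That product is 10 × 9 × 8 = 720.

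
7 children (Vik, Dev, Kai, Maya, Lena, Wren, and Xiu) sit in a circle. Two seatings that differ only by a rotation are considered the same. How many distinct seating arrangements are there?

720

Fix one person's seat to break rotational symmetry; the remaining 6 people can be arranged in (6)! = 720 ways.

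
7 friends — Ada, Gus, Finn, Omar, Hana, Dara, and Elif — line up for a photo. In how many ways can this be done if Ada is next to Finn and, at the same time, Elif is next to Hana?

480

Treat {Ada,Finn} as one block (2 orders) and {Elif,Hana} as another (2 orders).
That leaves 5 units to arrange: 2 × 2 × 5! = 4 × 120 = 480.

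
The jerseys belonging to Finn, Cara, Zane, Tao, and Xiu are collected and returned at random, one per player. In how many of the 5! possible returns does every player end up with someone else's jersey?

Let Aᵢ be the assignments in which player i gets their old jersey. We want the size of the complement of A₁∪…∪A_5.
By inclusion–exclusion this is Σ_{j=0}^{5} (−1)^j C(5,j)·(5−j)!.
Computing: 120 − 120 + 60 − 20 + 5 − 1 = 44.

44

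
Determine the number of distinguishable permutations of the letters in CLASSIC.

CLASSIC has 7 letters with C appearing twice and S appearing twice.
The number of distinct arrangements is 7!/(2!·2!) = 5040/4 = 1260.

1260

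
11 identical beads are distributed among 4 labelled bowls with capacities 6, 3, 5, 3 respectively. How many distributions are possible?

63

Without the upper bounds there are C(14,3) = 364 ways to split 11 among 4 bowls.
Subtract solutions that violate a single cap (substitute x_i' = x_i − (cap_i+1)): x_1 ≥ 7 gives C(7,3) = 35; x_2 ≥ 4 gives C(10,3) = 120; x_3 ≥ 6 gives C(8,3) = 56; x_4 ≥ 4 gives C(10,3) = 120. Together 331.
Add back pairs where two caps are both exceeded: 1 + 0 + 1 + 4 + 20 + 4 = 30.
By inclusion–exclusion the count is 364 − 331 + 30 = 63.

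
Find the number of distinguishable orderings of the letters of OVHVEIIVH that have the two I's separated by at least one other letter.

Total arrangements of OVHVEIIVH: 9!/(3!·2!·2!) = 15120.
Arrangements with the I's together: treat II as one letter, giving (8)!/(3!·2!) = 3360.
Hence 15120 − 3360 = 11760.

11760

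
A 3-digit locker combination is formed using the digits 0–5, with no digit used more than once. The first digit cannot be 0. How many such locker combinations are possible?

100

The first digit has 6−1 = 5 choices (anything except 0).
The remaining 2 digits are filled from the other 5 symbols without repetition: 5 × 4 = 20.
Total: 5 × 20 = 100.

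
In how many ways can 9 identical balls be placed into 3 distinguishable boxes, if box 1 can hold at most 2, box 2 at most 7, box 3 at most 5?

15

Ignoring the caps, the number of non-negative solutions to x_1+…+x_3 = 9 is C(11,2) = 55.
Subtract solutions that violate a single cap (substitute x_i' = x_i − (cap_i+1)): x_1 ≥ 3 gives C(8,2) = 28; x_2 ≥ 8 gives C(3,2) = 3; x_3 ≥ 6 gives C(5,2) = 10. Together 41.
Add back pairs where two caps are both exceeded: 0 + 1 + 0 = 1.
By inclusion–exclusion the count is 55 − 41 + 1 = 15.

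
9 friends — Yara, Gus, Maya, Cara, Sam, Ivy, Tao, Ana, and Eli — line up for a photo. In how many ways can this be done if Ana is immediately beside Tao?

80640

Glue Ana and Tao into one block (2 internal orders), leaving 8 units to arrange in a row.
So the count is 2·(8)! = 80640.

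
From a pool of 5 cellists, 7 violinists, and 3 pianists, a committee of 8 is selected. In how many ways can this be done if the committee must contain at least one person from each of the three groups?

Unrestricted: C(15,8) = 6435 ways to pick any 8 of the 15.
Subtract selections that omit an entire group: no cellists → C(10,8) = 45; no violinists → C(8,8) = 1; no pianists → C(12,8) = 495.
Add back selections omitting two groups (i.e. drawn from a single group): C(5,8) + C(7,8) + C(3,8) = 0.
By inclusion–exclusion: 6435 − 541 + 0 = 5894.

5894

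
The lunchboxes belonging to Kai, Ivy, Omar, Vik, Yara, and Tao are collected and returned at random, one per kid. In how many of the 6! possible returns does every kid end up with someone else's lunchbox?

265

Let Aᵢ be the assignments in which kid i gets their own lunchbox. We want the size of the complement of A₁∪…∪A_6.
By inclusion–exclusion this is Σ_{j=0}^{6} (−1)^j C(6,j)·(6−j)!.
Computing: 720 − 720 + 360 − 120 + 30 − 6 + 1 = 265.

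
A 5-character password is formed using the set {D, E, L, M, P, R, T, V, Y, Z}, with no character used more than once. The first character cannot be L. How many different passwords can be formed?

27216

The first character has 10−1 = 9 choices (anything except L).
The remaining 4 characters are filled from the other 9 symbols without repetition: 9 × 8 × 7 × 6 = 3024.
Total: 9 × 3024 = 27216.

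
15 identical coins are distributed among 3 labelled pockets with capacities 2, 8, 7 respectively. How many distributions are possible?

6

By stars and bars, unrestricted non-negative solutions to x_1+…+x_3 = 15 number C(15+2,2) = 136.
Subtract solutions that violate a single cap (substitute x_i' = x_i − (cap_i+1)): x_1 ≥ 3 gives C(14,2) = 91; x_2 ≥ 9 gives C(8,2) = 28; x_3 ≥ 8 gives C(9,2) = 36. Together 155.
Add back pairs where two caps are both exceeded: 10 + 15 + 0 = 25.
By inclusion–exclusion the count is 136 − 155 + 25 = 6.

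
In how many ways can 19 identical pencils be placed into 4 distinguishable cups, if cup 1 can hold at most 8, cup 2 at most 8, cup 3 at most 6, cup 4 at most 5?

Without the upper bounds there are C(22,3) = 1540 ways to split 19 among 4 cups.
Subtract solutions that violate a single cap (substitute x_i' = x_i − (cap_i+1)): x_1 ≥ 9 gives C(13,3) = 286; x_2 ≥ 9 gives C(13,3) = 286; x_3 ≥ 7 gives C(15,3) = 455; x_4 ≥ 6 gives C(16,3) = 560. Together 1587.
Add back pairs where two caps are both exceeded: 4 + 20 + 35 + 20 + 35 + 84 = 198.
By inclusion–exclusion the count is 1540 − 1587 + 198 = 151.

151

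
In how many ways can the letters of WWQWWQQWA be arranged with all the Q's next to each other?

42

Treat the 3 copies of Q as a single block. The multiset to arrange is then {QQQ, A, W, W, W, W, W}, 7 items in all.
That gives (7)!/(5!) = 42 arrangements.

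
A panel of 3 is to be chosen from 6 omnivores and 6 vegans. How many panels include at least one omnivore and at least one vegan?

Total 3-person selections from all 12: C(12,3) = 220.
Subtract selections that omit an entire group: no omnivores → C(6,3) = 20; no vegans → C(6,3) = 20.
Both groups omitted at once is impossible, so 220 − 40 = 180.

180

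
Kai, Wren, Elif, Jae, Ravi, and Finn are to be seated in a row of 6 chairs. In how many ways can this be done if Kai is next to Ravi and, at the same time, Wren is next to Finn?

Treat {Kai,Ravi} as one block (2 orders) and {Wren,Finn} as another (2 orders).
That leaves 4 units to arrange: 2 × 2 × 4! = 4 × 24 = 96.

96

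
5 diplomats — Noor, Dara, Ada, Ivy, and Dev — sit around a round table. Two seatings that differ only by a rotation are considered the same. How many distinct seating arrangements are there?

24

Around a circle, 5 distinct people have 5!/5 = (4)! = 24 rotationally distinct seatings.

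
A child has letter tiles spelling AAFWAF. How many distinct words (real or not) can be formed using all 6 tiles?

60

The 6 letters of AAFWAF have repeats: A appearing 3 times and F appearing twice.
So there are 6! / (3!·2!) = 60 distinguishable arrangements.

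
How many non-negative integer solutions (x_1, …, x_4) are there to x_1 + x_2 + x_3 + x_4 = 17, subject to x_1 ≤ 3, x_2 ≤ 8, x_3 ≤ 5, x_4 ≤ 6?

Ignoring the caps, the number of non-negative solutions to x_1+…+x_4 = 17 is C(20,3) = 1140.
Subtract solutions that violate a single cap (substitute x_i' = x_i − (cap_i+1)): x_1 ≥ 4 gives C(16,3) = 560; x_2 ≥ 9 gives C(11,3) = 165; x_3 ≥ 6 gives C(14,3) = 364; x_4 ≥ 7 gives C(13,3) = 286. Together 1375.
Add back pairs where two caps are both exceeded: 35 + 120 + 84 + 10 + 4 + 35 = 288.
Subtract triples: 0 + 0 + 1 + 0 = 1.
By inclusion–exclusion the count is 1140 − 1375 + 288 − 1 = 52.

52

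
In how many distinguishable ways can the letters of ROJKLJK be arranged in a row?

1260

ROJKLJK has 7 letters with J appearing twice and K appearing twice.
The number of distinct arrangements is 7!/(2!·2!) = 5040/4 = 1260.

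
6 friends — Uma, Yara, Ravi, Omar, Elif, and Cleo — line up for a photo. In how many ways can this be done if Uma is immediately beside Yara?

240

Glue Uma and Yara into one block (2 internal orders), leaving 5 units to arrange in a row.
So the count is 2·(5)! = 240.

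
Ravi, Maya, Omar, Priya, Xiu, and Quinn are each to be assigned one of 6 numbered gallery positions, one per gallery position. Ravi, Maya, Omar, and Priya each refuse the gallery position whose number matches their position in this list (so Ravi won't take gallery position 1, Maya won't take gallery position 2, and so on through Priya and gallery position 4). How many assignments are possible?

362

Let Aᵢ (for 1 ≤ i ≤ 4) be the placements that put person i in their forbidden gallery position. Any j of these fix j positions, leaving (6−j)! ways to fill the rest, and there are C(4,j) ways to pick which j.
By inclusion–exclusion, the number of valid placements is Σ_{j=0}^{4} (−1)^j C(4,j)·(6−j)!.
Computing: 720 − 480 + 144 − 24 + 2 = 362.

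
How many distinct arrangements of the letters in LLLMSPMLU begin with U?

With the first slot taken by U, it remains to arrange the other 8 letters (LLLMSPML).
Those 8 letters have L appearing 4 times and M appearing twice, giving (8)!/(4!·2!) = 840.

840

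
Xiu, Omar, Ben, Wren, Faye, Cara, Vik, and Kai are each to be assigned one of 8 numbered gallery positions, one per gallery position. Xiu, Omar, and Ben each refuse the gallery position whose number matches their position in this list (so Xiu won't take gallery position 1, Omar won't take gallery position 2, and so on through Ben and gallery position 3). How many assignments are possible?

Let Aᵢ (for i ∈ {1, 2, 3}) be the placements that put person i in their forbidden gallery position. Any j of these fix j positions, leaving (8−j)! ways to fill the rest, and there are C(3,j) ways to pick which j.
By inclusion–exclusion, the number of valid placements is Σ_{j=0}^{3} (−1)^j C(3,j)·(8−j)!.
Computing: 40320 − 15120 + 2160 − 120 = 27240.

27240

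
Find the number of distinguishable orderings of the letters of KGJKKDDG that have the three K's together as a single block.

Treat the 3 copies of K as a single block. The multiset to arrange is then {KKK, D, D, G, G, J}, 6 items in all.
That gives (6)!/(2!·2!) = 180 arrangements.

180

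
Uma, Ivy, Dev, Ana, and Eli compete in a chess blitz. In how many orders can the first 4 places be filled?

This is an ordered selection of 4 from 5: P(5,4).
That gives 5 × 4 × 3 × 2 = 120.

120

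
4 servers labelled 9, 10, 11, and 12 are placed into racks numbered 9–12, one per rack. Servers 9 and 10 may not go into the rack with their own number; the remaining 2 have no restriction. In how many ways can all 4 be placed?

14

Let Aᵢ (for i ∈ {9, 10}) be the placements that put server i in its forbidden rack. Any j of these fix j positions, leaving (4−j)! ways to fill the rest, and there are C(2,j) ways to pick which j.
By inclusion–exclusion, the number of valid placements is Σ_{j=0}^{2} (−1)^j C(2,j)·(4−j)!.
Computing: 24 − 12 + 2 = 14.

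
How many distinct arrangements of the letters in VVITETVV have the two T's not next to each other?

There are 8!/(4!·2!) = 840 arrangements of VVITETVV in total.
If the two T's are adjacent, glue them into one block, leaving 7 items to arrange: (7)!/(4!) = 210 ways.
Hence 840 − 210 = 630.

630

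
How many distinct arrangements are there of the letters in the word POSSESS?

Letter multiplicities in POSSESS: E×1, O×1, P×1, S×4.
So there are 7! / (4!) = 210 distinguishable arrangements.

210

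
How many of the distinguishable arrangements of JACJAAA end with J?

Fix J in the last position and arrange the remaining 6 letters.
Those 6 letters have A appearing 4 times, giving (6)!/(4!) = 30.

30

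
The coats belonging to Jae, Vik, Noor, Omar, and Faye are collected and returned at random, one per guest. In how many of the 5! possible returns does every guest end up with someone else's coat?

This is the derangement count D_5: permutations of 5 items with no fixed point.
By inclusion–exclusion this is Σ_{j=0}^{5} (−1)^j C(5,j)·(5−j)!.
Computing: 120 − 120 + 60 − 20 + 5 − 1 = 44.

44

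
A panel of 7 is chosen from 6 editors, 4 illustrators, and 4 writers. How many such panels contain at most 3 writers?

Split by how many writers are chosen (0 through 3).
Sum: C(4,0)·C(10,7) + C(4,1)·C(10,6) + C(4,2)·C(10,5) + C(4,3)·C(10,4) = 120 + 840 + 1512 + 840 = 3312.

3312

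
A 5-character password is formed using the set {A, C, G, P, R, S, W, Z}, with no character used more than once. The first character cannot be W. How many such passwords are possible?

The first character has 8−1 = 7 choices (anything except W).
The remaining 4 characters are filled from the other 7 symbols without repetition: 7 × 6 × 5 × 4 = 840.
Total: 7 × 840 = 5880.

5880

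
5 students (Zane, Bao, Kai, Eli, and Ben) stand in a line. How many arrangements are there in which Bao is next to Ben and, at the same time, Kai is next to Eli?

Treat {Bao,Ben} as one block (2 orders) and {Kai,Eli} as another (2 orders).
That leaves 3 units to arrange: 2 × 2 × 3! = 4 × 6 = 24.

24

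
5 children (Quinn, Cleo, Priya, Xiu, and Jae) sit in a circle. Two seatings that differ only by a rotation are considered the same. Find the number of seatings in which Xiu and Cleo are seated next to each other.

12

Treat {Xiu, Cleo} as one unit (2 internal orders) and seat the resulting 4 units around the table: (3)! circular arrangements.
So 2 × (3)! = 2 × 6 = 12.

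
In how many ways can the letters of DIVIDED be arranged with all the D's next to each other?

60

Treat the 3 copies of D as a single block. The multiset to arrange is then {DDD, E, I, I, V}, 5 items in all.
That gives (5)!/(2!) = 60 arrangements.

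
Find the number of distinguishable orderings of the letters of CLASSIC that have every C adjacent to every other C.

360

Treat the 2 copies of C as a single block. The multiset to arrange is then {CC, A, I, L, S, S}, 6 items in all.
That gives (6)!/(2!) = 360 arrangements.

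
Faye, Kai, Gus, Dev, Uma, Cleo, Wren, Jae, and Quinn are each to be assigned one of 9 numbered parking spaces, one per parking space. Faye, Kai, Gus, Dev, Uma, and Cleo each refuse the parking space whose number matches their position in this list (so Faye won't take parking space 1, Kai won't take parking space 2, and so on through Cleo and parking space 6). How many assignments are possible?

Let Aᵢ (for 1 ≤ i ≤ 6) be the placements that put person i in their forbidden parking space. Any j of these fix j positions, leaving (9−j)! ways to fill the rest, and there are C(6,j) ways to pick which j.
By inclusion–exclusion, the number of valid placements is Σ_{j=0}^{6} (−1)^j C(6,j)·(9−j)!.
Computing: 362880 − 241920 + 75600 − 14400 + 1800 − 144 + 6 = 183822.

183822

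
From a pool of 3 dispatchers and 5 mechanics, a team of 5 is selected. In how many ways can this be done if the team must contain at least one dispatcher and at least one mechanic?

55

Total 5-person selections from all 8: C(8,5) = 56.
Subtract selections that omit an entire group: no dispatchers → C(5,5) = 1; no mechanics → C(3,5) = 0.
Both groups omitted at once is impossible, so 56 − 1 = 55.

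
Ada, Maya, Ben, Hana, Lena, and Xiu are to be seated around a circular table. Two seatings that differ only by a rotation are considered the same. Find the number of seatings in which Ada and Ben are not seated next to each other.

72

Without the restriction there are (5)! = 120 seatings.
Those with Ada next to Ben: fuse the pair into one unit and seat 5 units around a circle — 2·(4)! = 48.
Subtracting, 120 − 48 = 72.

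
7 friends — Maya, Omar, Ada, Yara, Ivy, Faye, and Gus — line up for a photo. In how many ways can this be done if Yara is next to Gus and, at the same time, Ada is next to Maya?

Treat {Yara,Gus} as one block (2 orders) and {Ada,Maya} as another (2 orders).
That leaves 5 units to arrange: 2 × 2 × 5! = 4 × 120 = 480.

480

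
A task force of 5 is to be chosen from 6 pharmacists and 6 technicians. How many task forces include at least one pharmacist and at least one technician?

With no constraint there are C(12,5) = 792 possible selections.
Subtract selections that omit an entire group: no pharmacists → C(6,5) = 6; no technicians → C(6,5) = 6.
Both groups omitted at once is impossible, so 792 − 12 = 780.

780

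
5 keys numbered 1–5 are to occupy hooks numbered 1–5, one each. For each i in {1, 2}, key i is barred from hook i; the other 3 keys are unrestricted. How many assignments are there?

78

Let Aᵢ (for i ∈ {1, 2}) be the placements that put key i in its forbidden hook. Any j of these fix j positions, leaving (5−j)! ways to fill the rest, and there are C(2,j) ways to pick which j.
By inclusion–exclusion, the number of valid placements is Σ_{j=0}^{2} (−1)^j C(2,j)·(5−j)!.
Computing: 120 − 48 + 6 = 78.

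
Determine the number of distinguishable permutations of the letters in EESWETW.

420

EESWETW has 7 letters with E appearing 3 times and W appearing twice.
Dividing 7! = 5040 by 3!·2! = 12 for the repeated letters gives 420.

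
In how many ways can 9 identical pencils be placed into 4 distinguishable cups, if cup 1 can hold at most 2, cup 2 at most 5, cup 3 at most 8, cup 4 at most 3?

70

Without the upper bounds there are C(12,3) = 220 ways to split 9 among 4 cups.
Subtract solutions that violate a single cap (substitute x_i' = x_i − (cap_i+1)): x_1 ≥ 3 gives C(9,3) = 84; x_2 ≥ 6 gives C(6,3) = 20; x_3 ≥ 9 gives C(3,3) = 1; x_4 ≥ 4 gives C(8,3) = 56. Together 161.
Add back pairs where two caps are both exceeded: 1 + 0 + 10 + 0 + 0 + 0 = 11.
By inclusion–exclusion the count is 220 − 161 + 11 = 70.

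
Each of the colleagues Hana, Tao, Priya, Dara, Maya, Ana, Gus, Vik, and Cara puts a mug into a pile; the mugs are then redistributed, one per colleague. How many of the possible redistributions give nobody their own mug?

Count assignments avoiding every fixed point. For any j of the 9 colleagues fixed to their own mug, the other 9−j can be arranged in (9−j)! ways.
By inclusion–exclusion this is Σ_{j=0}^{9} (−1)^j C(9,j)·(9−j)!.
Computing: 362880 − 362880 + 181440 − 60480 + 15120 − 3024 + 504 − 72 + 9 − 1 = 133496.

133496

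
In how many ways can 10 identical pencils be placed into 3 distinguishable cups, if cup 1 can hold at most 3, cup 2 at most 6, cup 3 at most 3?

Ignoring the caps, the number of non-negative solutions to x_1+…+x_3 = 10 is C(12,2) = 66.
Subtract solutions that violate a single cap (substitute x_i' = x_i − (cap_i+1)): x_1 ≥ 4 gives C(8,2) = 28; x_2 ≥ 7 gives C(5,2) = 10; x_3 ≥ 4 gives C(8,2) = 28. Together 66.
Add back pairs where two caps are both exceeded: 0 + 6 + 0 = 6.
By inclusion–exclusion the count is 66 − 66 + 6 = 6.

6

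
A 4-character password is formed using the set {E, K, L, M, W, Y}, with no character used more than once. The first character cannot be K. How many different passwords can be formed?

The first character has 6−1 = 5 choices (anything except K).
The remaining 3 characters are filled from the other 5 symbols without repetition: 5 × 4 × 3 = 60.
Total: 5 × 60 = 300.

300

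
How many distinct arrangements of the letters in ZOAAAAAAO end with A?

168

With the last slot taken by A, it remains to arrange the other 8 letters (ZOAAAAAO).
Those 8 letters have A appearing 5 times and O appearing twice, giving (8)!/(5!·2!) = 168.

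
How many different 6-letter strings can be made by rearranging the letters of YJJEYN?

The 6 letters of YJJEYN have repeats: J appearing twice and Y appearing twice.
So there are 6! / (2!·2!) = 180 distinguishable arrangements.

180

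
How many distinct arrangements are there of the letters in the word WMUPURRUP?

The 9 letters of WMUPURRUP have repeats: P appearing twice, R appearing twice, and U appearing 3 times.
The number of distinct arrangements is 9!/(3!·2!·2!) = 362880/24 = 15120.

15120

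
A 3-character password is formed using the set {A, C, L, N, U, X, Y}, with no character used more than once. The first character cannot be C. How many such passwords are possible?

180

The first character has 7−1 = 6 choices (anything except C).
The remaining 2 characters are filled from the other 6 symbols without repetition: 6 × 5 = 30.
Total: 6 × 30 = 180.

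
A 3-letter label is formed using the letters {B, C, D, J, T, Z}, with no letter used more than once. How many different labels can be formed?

120

With no repetition, fill the 3 letters in order: 6 choices, then 5, down to 4.
That product is 6 × 5 × 4 = 120.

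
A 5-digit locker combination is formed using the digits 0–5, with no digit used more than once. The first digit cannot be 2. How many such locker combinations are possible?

600

The first digit has 6−1 = 5 choices (anything except 2).
The remaining 4 digits are filled from the other 5 symbols without repetition: 5 × 4 × 3 × 2 = 120.
Total: 5 × 120 = 600.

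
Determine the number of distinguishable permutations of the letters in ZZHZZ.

5

The 5 letters of ZZHZZ have repeats: Z appearing 4 times.
Dividing 5! = 120 by 4! = 24 for the repeated letters gives 5.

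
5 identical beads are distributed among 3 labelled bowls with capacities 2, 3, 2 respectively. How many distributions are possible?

6

Without the upper bounds there are C(7,2) = 21 ways to split 5 among 3 bowls.
Subtract solutions that violate a single cap (substitute x_i' = x_i − (cap_i+1)): x_1 ≥ 3 gives C(4,2) = 6; x_2 ≥ 4 gives C(3,2) = 3; x_3 ≥ 3 gives C(4,2) = 6. Together 15.
No two caps can be exceeded simultaneously, so the pair terms are all 0.
By inclusion–exclusion the count is 21 − 15 + 0 = 6.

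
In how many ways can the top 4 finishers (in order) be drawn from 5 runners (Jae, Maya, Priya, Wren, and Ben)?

120

There are 5 choices for 1st place, 4 for 2nd, and so on down to 2 for position 4.
That gives 5 × 4 × 3 × 2 = 120.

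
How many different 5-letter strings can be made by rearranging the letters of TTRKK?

30

The 5 letters of TTRKK have repeats: K appearing twice and T appearing twice.
So there are 5! / (2!·2!) = 30 distinguishable arrangements.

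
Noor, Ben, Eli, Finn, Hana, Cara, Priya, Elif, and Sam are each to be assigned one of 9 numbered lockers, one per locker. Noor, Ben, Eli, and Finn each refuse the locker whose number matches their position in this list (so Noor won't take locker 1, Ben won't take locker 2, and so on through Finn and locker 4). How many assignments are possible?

Let Aᵢ (for 1 ≤ i ≤ 4) be the placements that put person i in their forbidden locker. Any j of these fix j positions, leaving (9−j)! ways to fill the rest, and there are C(4,j) ways to pick which j.
By inclusion–exclusion, the number of valid placements is Σ_{j=0}^{4} (−1)^j C(4,j)·(9−j)!.
Computing: 362880 − 161280 + 30240 − 2880 + 120 = 229080.

229080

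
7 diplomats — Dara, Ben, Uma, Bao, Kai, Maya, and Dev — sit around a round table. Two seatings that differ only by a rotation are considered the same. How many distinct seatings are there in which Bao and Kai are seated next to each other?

240

Treat {Bao, Kai} as one unit (2 internal orders) and seat the resulting 6 units around the table: (5)! circular arrangements.
So 2 × (5)! = 2 × 120 = 240.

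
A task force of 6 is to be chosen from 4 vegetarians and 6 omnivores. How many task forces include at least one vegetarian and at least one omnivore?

209

Unrestricted: C(10,6) = 210 ways to pick any 6 of the 10.
Subtract selections that omit an entire group: no vegetarians → C(6,6) = 1; no omnivores → C(4,6) = 0.
Both groups omitted at once is impossible, so 210 − 1 = 209.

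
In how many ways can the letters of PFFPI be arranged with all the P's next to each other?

Treat the 2 copies of P as a single block. The multiset to arrange is then {PP, F, F, I}, 4 items in all.
That gives (4)!/(2!) = 12 arrangements.

12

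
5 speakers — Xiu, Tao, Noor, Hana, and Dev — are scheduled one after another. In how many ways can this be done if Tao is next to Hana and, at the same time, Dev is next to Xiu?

Treat {Tao,Hana} as one block (2 orders) and {Dev,Xiu} as another (2 orders).
That leaves 3 units to arrange: 2 × 2 × 3! = 4 × 6 = 24.

24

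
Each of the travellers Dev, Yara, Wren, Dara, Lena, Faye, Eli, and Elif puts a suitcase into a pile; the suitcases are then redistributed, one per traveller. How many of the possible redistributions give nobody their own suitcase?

14833

Let Aᵢ be the assignments in which traveller i gets their own suitcase. We want the size of the complement of A₁∪…∪A_8.
By inclusion–exclusion this is Σ_{j=0}^{8} (−1)^j C(8,j)·(8−j)!.
Computing: 40320 − 40320 + 20160 − 6720 + 1680 − 336 + 56 − 8 + 1 = 14833.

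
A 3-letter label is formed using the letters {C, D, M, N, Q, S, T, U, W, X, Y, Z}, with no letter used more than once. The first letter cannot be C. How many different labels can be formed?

1210

The first letter has 12−1 = 11 choices (anything except C).
The remaining 2 letters are filled from the other 11 symbols without repetition: 11 × 10 = 110.
Total: 11 × 110 = 1210.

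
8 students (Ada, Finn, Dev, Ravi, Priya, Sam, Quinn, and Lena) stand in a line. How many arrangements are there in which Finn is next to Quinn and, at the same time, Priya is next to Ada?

Treat {Finn,Quinn} as one block (2 orders) and {Priya,Ada} as another (2 orders).
That leaves 6 units to arrange: 2 × 2 × 6! = 4 × 720 = 2880.

2880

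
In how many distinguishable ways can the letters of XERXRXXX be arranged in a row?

The 8 letters of XERXRXXX have repeats: R appearing twice and X appearing 5 times.
So there are 8! / (5!·2!) = 168 distinguishable arrangements.

168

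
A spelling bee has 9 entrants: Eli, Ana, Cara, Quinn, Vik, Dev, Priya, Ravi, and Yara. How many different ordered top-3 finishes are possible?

There are 9 choices for 1st place, 8 for 2nd, and 7 for 3rd.
That gives 9 × 8 × 7 = 504.

504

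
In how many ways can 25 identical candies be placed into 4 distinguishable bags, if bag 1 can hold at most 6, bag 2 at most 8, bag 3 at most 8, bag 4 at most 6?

Without the upper bounds there are C(28,3) = 3276 ways to split 25 among 4 bags.
Subtract solutions that violate a single cap (substitute x_i' = x_i − (cap_i+1)): x_1 ≥ 7 gives C(21,3) = 1330; x_2 ≥ 9 gives C(19,3) = 969; x_3 ≥ 9 gives C(19,3) = 969; x_4 ≥ 7 gives C(21,3) = 1330. Together 4598.
Add back pairs where two caps are both exceeded: 220 + 220 + 364 + 120 + 220 + 220 = 1364.
Subtract triples: 1 + 10 + 10 + 1 = 22.
By inclusion–exclusion the count is 3276 − 4598 + 1364 − 22 = 20.

20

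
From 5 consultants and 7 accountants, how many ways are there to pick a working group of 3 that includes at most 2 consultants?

210

Split by how many consultants are chosen (0 through 2).
Sum: C(5,0)·C(7,3) + C(5,1)·C(7,2) + C(5,2)·C(7,1) = 35 + 105 + 70 = 210.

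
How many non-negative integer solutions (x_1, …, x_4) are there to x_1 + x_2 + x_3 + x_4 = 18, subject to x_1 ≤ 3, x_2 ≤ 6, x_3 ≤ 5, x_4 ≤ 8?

34

Without the upper bounds there are C(21,3) = 1330 ways to split 18 among 4 variables.
Subtract solutions that violate a single cap (substitute x_i' = x_i − (cap_i+1)): x_1 ≥ 4 gives C(17,3) = 680; x_2 ≥ 7 gives C(14,3) = 364; x_3 ≥ 6 gives C(15,3) = 455; x_4 ≥ 9 gives C(12,3) = 220. Together 1719.
Add back pairs where two caps are both exceeded: 120 + 165 + 56 + 56 + 10 + 20 = 427.
Subtract triples: 4 + 0 + 0 + 0 = 4.
By inclusion–exclusion the count is 1330 − 1719 + 427 − 4 = 34.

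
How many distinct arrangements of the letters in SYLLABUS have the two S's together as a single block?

2520

Treat the 2 copies of S as a single block. The multiset to arrange is then {SS, A, B, L, L, U, Y}, 7 items in all.
That gives (7)!/(2!) = 2520 arrangements.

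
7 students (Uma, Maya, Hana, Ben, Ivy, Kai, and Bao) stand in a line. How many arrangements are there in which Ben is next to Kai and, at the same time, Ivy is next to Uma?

Treat {Ben,Kai} as one block (2 orders) and {Ivy,Uma} as another (2 orders).
That leaves 5 units to arrange: 2 × 2 × 5! = 4 × 120 = 480.

480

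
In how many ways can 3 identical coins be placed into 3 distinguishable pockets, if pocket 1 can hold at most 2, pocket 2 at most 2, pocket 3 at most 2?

7

Ignoring the caps, the number of non-negative solutions to x_1+…+x_3 = 3 is C(5,2) = 10.
Subtract solutions that violate a single cap (substitute x_i' = x_i − (cap_i+1)): x_1 ≥ 3 gives C(2,2) = 1; x_2 ≥ 3 gives C(2,2) = 1; x_3 ≥ 3 gives C(2,2) = 1. Together 3.
No two caps can be exceeded simultaneously, so the pair terms are all 0.
By inclusion–exclusion the count is 10 − 3 + 0 = 7.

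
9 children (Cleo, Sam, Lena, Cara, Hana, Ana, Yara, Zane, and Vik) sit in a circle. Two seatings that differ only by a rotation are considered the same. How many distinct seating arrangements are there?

Seat Cleo anywhere (absorbing the rotational symmetry), then permute the other 8: (8)! = 40320.

40320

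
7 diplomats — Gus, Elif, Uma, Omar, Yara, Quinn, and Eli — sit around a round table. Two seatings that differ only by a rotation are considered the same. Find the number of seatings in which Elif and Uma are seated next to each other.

240

Treat {Elif, Uma} as one unit (2 internal orders) and seat the resulting 6 units around the table: (5)! circular arrangements.
So 2 × (5)! = 2 × 120 = 240.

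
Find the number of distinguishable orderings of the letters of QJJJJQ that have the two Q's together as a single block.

5

Treat the 2 copies of Q as a single block. The multiset to arrange is then {QQ, J, J, J, J}, 5 items in all.
That gives (5)!/(4!) = 5 arrangements.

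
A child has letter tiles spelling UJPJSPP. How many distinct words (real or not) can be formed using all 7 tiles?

The 7 letters of UJPJSPP have repeats: J appearing twice and P appearing 3 times.
Dividing 7! = 5040 by 3!·2! = 12 for the repeated letters gives 420.

420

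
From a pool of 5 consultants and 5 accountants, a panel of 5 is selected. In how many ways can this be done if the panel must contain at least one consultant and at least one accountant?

Unrestricted: C(10,5) = 252 ways to pick any 5 of the 10.
Subtract selections that omit an entire group: no consultants → C(5,5) = 1; no accountants → C(5,5) = 1.
Both groups omitted at once is impossible, so 252 − 2 = 250.

250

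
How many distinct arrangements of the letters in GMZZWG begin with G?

With the first slot taken by G, it remains to arrange the other 5 letters (MZZWG).
Those 5 letters have Z appearing twice, giving (5)!/(2!) = 60.

60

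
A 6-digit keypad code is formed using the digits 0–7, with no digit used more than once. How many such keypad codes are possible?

This is a permutation of 6 out of 8: P(8,6) = 8!/2!.
8 × 7 × 6 × 5 × 4 × 3 = 20160.

20160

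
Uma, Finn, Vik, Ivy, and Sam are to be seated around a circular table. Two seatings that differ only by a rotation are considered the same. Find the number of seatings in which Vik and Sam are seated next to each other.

Treat {Vik, Sam} as one unit (2 internal orders) and seat the resulting 4 units around the table: (3)! circular arrangements.
So 2 × (3)! = 2 × 6 = 12.

12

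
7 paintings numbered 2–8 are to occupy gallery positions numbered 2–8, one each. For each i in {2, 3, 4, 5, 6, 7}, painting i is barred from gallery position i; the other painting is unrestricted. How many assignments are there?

Let Aᵢ (for 2 ≤ i ≤ 7) be the placements that put painting i in its forbidden gallery position. Any j of these fix j positions, leaving (7−j)! ways to fill the rest, and there are C(6,j) ways to pick which j.
By inclusion–exclusion, the number of valid placements is Σ_{j=0}^{6} (−1)^j C(6,j)·(7−j)!.
Computing: 5040 − 4320 + 1800 − 480 + 90 − 12 + 1 = 2119.

2119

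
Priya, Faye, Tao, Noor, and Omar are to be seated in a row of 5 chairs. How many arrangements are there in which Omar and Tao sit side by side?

Glue Omar and Tao into one block (2 internal orders), leaving 4 units to arrange in a row.
That gives 2 × 4! = 2 × 24 = 48.

48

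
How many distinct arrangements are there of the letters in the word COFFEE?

COFFEE has 6 letters with E appearing twice and F appearing twice.
So there are 6! / (2!·2!) = 180 distinguishable arrangements.

180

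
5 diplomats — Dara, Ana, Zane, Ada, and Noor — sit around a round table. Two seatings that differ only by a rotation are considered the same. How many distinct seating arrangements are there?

24

Around a circle, 5 distinct people have 5!/5 = (4)! = 24 rotationally distinct seatings.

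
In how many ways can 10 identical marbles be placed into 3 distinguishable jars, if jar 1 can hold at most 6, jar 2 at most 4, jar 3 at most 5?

20

By stars and bars, unrestricted non-negative solutions to x_1+…+x_3 = 10 number C(10+2,2) = 66.
Subtract solutions that violate a single cap (substitute x_i' = x_i − (cap_i+1)): x_1 ≥ 7 gives C(5,2) = 10; x_2 ≥ 5 gives C(7,2) = 21; x_3 ≥ 6 gives C(6,2) = 15. Together 46.
No two caps can be exceeded simultaneously, so the pair terms are all 0.
By inclusion–exclusion the count is 66 − 46 + 0 = 20.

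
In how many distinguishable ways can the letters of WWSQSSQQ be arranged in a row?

560

Letter multiplicities in WWSQSSQQ: Q×3, S×3, W×2.
The number of distinct arrangements is 8!/(3!·3!·2!) = 40320/72 = 560.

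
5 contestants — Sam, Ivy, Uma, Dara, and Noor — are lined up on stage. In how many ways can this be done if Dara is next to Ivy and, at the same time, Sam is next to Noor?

24

Treat {Dara,Ivy} as one block (2 orders) and {Sam,Noor} as another (2 orders).
That leaves 3 units to arrange: 2 × 2 × 3! = 4 × 6 = 24.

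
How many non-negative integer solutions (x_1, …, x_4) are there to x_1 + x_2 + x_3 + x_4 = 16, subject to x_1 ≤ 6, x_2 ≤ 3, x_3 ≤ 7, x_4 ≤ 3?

20

Ignoring the caps, the number of non-negative solutions to x_1+…+x_4 = 16 is C(19,3) = 969.
Subtract solutions that violate a single cap (substitute x_i' = x_i − (cap_i+1)): x_1 ≥ 7 gives C(12,3) = 220; x_2 ≥ 4 gives C(15,3) = 455; x_3 ≥ 8 gives C(11,3) = 165; x_4 ≥ 4 gives C(15,3) = 455. Together 1295.
Add back pairs where two caps are both exceeded: 56 + 4 + 56 + 35 + 165 + 35 = 351.
Subtract triples: 0 + 4 + 0 + 1 = 5.
By inclusion–exclusion the count is 969 − 1295 + 351 − 5 = 20.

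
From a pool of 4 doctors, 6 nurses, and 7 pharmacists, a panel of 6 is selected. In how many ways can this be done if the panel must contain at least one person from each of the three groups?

Total 6-person selections from all 17: C(17,6) = 12376.
Subtract selections that omit an entire group: no doctors → C(13,6) = 1716; no nurses → C(11,6) = 462; no pharmacists → C(10,6) = 210.
Add back selections omitting two groups (i.e. drawn from a single group): C(4,6) + C(6,6) + C(7,6) = 8.
By inclusion–exclusion: 12376 − 2388 + 8 = 9996.

9996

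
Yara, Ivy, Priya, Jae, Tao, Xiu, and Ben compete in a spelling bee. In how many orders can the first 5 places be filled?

There are 7 choices for 1st place, 6 for 2nd, and so on down to 3 for position 5.
That gives 7 × 6 × 5 × 4 × 3 = 2520.

2520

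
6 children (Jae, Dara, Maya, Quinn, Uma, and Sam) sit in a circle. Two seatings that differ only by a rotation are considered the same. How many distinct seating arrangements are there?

120

Fix one person's seat to break rotational symmetry; the remaining 5 people can be arranged in (5)! = 120 ways.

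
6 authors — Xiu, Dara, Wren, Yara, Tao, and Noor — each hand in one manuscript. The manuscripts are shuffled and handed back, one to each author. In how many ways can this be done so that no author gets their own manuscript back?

Count assignments avoiding every fixed point. For any j of the 6 authors fixed to their own manuscript, the other 6−j can be arranged in (6−j)! ways.
By inclusion–exclusion this is Σ_{j=0}^{6} (−1)^j C(6,j)·(6−j)!.
Computing: 720 − 720 + 360 − 120 + 30 − 6 + 1 = 265.

265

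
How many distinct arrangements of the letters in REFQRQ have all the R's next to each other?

60

Treat the 2 copies of R as a single block. The multiset to arrange is then {RR, E, F, Q, Q}, 5 items in all.
That gives (5)!/(2!) = 60 arrangements.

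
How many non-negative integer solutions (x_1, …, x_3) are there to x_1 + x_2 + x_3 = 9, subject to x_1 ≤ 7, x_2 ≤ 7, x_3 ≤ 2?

21

Without the upper bounds there are C(11,2) = 55 ways to split 9 among 3 variables.
Subtract solutions that violate a single cap (substitute x_i' = x_i − (cap_i+1)): x_1 ≥ 8 gives C(3,2) = 3; x_2 ≥ 8 gives C(3,2) = 3; x_3 ≥ 3 gives C(8,2) = 28. Together 34.
No two caps can be exceeded simultaneously, so the pair terms are all 0.
By inclusion–exclusion the count is 55 − 34 + 0 = 21.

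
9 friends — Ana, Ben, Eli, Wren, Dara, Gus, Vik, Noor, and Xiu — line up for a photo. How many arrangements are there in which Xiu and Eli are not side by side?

282240

There are 9! = 362880 arrangements in all. If Xiu and Eli are adjacent, merging them into one block gives 2·(8)! = 80640 arrangements.
Complementary counting: 362880 − 80640 = 282240.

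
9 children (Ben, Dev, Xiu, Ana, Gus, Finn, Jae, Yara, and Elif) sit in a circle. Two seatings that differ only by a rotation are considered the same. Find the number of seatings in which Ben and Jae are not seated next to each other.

All circular seatings of 9 people number (8)! = 40320.
Seatings with Ben beside Jae: treat them as a block with 2 internal orders, giving 2 × (7)! = 10080.
Subtracting, 40320 − 10080 = 30240.

30240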